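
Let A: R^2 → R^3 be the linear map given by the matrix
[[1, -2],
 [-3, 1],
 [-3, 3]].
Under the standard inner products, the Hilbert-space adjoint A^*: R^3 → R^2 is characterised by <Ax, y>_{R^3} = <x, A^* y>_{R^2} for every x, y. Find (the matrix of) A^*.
A^* = A^T =
[[1, -3, -3],
 [-2, 1, 3]]

For real matrices with standard dot products, the defining identity <Ax, y> = <x, A^* y> gives (Ax)^T y = x^T (A^*) y, i.e. x^T A^T y = x^T (A^*) y. Since this holds for all x, y, we must have A^* = A^T. Therefore
A^* =
[[1, -3, -3],
 [-2, 1, 3]].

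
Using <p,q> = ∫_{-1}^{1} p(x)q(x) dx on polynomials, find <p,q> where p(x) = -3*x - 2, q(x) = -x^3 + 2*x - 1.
<p,q> = 6/5

Expand the product: p(x)·q(x) = 3*x^4 + 2*x^3 - 6*x^2 - x + 2.
∫_{-1}^{1} of each monomial x^k gives [2/(k+1) if k even, 0 if k odd]. Integrating term-by-term (or equivalently evaluating the antiderivative F(x) = 3*x^5/5 + x^4/2 - 2*x^3 - x^2/2 + 2*x at the endpoints):
  F(1) − F(−1) = 3/5 − (-3/5) = 6/5.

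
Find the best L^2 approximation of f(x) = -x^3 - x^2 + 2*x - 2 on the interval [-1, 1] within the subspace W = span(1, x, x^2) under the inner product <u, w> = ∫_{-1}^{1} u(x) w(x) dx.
g(x) = -x^2 + 7*x/5 - 2

The best approximation g ∈ W is the orthogonal projection of f onto W. Writing g = a_0 + a_1 x + a_2 x^2, the coefficients solve the normal equations G · a = b where
  G_{ij} = <φ_i, φ_j> and b_i = <f, φ_i>, with φ_0 = 1, φ_1 = x, φ_2 = x^2.
G =
  [2, 0, 2/3]
  [0, 2/3, 0]
  [2/3, 0, 2/5],
b = (-14/3, 14/15, -26/15).
Solving gives a_0 = -2, a_1 = 7/5, a_2 = -1, so
  g(x) = -x^2 + 7*x/5 - 2.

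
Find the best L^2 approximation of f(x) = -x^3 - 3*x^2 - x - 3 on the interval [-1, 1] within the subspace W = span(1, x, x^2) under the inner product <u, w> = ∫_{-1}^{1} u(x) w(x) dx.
g(x) = -3*x^2 - 8*x/5 - 3

The best approximation g ∈ W is the orthogonal projection of f onto W. Writing g = a_0 + a_1 x + a_2 x^2, the coefficients solve the normal equations G · a = b where
  G_{ij} = <φ_i, φ_j> and b_i = <f, φ_i>, with φ_0 = 1, φ_1 = x, φ_2 = x^2.
G =
  [2, 0, 2/3]
  [0, 2/3, 0]
  [2/3, 0, 2/5],
b = (-8, -16/15, -16/5).
Solving gives a_0 = -3, a_1 = -8/5, a_2 = -3, so
  g(x) = -3*x^2 - 8*x/5 - 3.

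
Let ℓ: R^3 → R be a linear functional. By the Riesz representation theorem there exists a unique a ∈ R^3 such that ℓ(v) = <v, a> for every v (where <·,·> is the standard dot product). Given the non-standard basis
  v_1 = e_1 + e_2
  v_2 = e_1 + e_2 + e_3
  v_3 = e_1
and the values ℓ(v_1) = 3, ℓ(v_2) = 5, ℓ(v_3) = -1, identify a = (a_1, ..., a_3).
a = (-1, 4, 2)

Write a = (a_1, ..., a_3) in the standard basis. For each basis vector v_i, ℓ(v_i) = <v_i, a> is a linear equation in the a_j's. Collect the n equations into a matrix system V a = ℓ, where row i of V is v_i (expressed in the standard basis). Since V is invertible (lower-triangular with 1s on the diagonal, up to permutation), solve by back-substitution:
  V =
[[1, 1, 0],
 [1, 1, 1],
 [1, 0, 0]]
  V a = (3, 5, -1)
Solving gives a = (-1, 4, 2).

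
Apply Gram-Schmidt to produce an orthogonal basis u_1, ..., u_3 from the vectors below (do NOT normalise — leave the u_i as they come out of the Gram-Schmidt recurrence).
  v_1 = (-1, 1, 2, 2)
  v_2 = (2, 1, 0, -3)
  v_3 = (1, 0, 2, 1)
Orthogonal basis:
  u_1 = (-1, 1, 2, 2)
  u_2 = (13/10, 17/10, 7/5, -8/5)
  u_3 = (8/7, -88/91, 8/13, 40/91)

Apply the Gram-Schmidt recurrence
  u_1 = v_1
  u_i = v_i − Σ_{j<i} ((v_i · u_j) / (u_j · u_j)) · u_j.

Step by step this gives:
  u_1 = (-1, 1, 2, 2)
  u_2 = (13/10, 17/10, 7/5, -8/5)
  u_3 = (8/7, -88/91, 8/13, 40/91)

Orthogonality check:
  u_2 · u_1 = 0 (should be 0)
  u_3 · u_1 = 0 (should be 0)
  u_3 · u_2 = 0 (should be 0)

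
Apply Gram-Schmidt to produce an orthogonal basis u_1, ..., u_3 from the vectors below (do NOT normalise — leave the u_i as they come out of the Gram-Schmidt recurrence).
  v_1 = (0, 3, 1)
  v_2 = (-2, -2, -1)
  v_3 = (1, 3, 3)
Orthogonal basis:
  u_1 = (0, 3, 1)
  u_2 = (-2, 1/10, -3/10)
  u_3 = (-11/41, -22/41, 66/41)

Apply the Gram-Schmidt recurrence
  u_1 = v_1
  u_i = v_i − Σ_{j<i} ((v_i · u_j) / (u_j · u_j)) · u_j.

Step by step this gives:
  u_1 = (0, 3, 1)
  u_2 = (-2, 1/10, -3/10)
  u_3 = (-11/41, -22/41, 66/41)

Orthogonality check:
  u_2 · u_1 = 0 (should be 0)
  u_3 · u_1 = 0 (should be 0)
  u_3 · u_2 = 0 (should be 0)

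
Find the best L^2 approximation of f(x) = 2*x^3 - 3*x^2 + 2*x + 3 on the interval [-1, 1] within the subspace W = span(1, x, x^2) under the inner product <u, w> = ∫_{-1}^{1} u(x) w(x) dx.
g(x) = -3*x^2 + 16*x/5 + 3

The best approximation g ∈ W is the orthogonal projection of f onto W. Writing g = a_0 + a_1 x + a_2 x^2, the coefficients solve the normal equations G · a = b where
  G_{ij} = <φ_i, φ_j> and b_i = <f, φ_i>, with φ_0 = 1, φ_1 = x, φ_2 = x^2.
G =
  [2, 0, 2/3]
  [0, 2/3, 0]
  [2/3, 0, 2/5],
b = (4, 32/15, 4/5).
Solving gives a_0 = 3, a_1 = 16/5, a_2 = -3, so
  g(x) = -3*x^2 + 16*x/5 + 3.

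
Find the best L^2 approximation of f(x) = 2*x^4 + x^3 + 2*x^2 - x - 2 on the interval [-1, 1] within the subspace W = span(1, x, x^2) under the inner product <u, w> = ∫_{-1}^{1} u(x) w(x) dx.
g(x) = 26*x^2/7 - 2*x/5 - 76/35

The best approximation g ∈ W is the orthogonal projection of f onto W. Writing g = a_0 + a_1 x + a_2 x^2, the coefficients solve the normal equations G · a = b where
  G_{ij} = <φ_i, φ_j> and b_i = <f, φ_i>, with φ_0 = 1, φ_1 = x, φ_2 = x^2.
G =
  [2, 0, 2/3]
  [0, 2/3, 0]
  [2/3, 0, 2/5],
b = (-28/15, -4/15, 4/105).
Solving gives a_0 = -76/35, a_1 = -2/5, a_2 = 26/7, so
  g(x) = 26*x^2/7 - 2*x/5 - 76/35.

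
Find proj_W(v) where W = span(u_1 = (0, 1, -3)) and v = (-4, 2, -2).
proj_W(v) = (0, 4/5, -12/5)

Set up U = [u_1 | ... | u_1] ∈ R^(3×1). The projector onto W = col(U) is P = U (U^T U)^(-1) U^T.
Compute U^T U =
  [10],
and U^T v = (8).
Solve U^T U · c = U^T v for the coefficients: c = (4/5). The projection is proj_W(v) = U c.
Check: (v - proj_W(v)) · u_1 = 0  (should be 0).
Result: proj_W(v) = (0, 4/5, -12/5).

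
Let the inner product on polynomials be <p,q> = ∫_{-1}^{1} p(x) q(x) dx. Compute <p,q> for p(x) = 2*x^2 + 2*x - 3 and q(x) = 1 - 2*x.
<p,q> = -22/3

Expand the product: p(x)·q(x) = -4*x^3 - 2*x^2 + 8*x - 3.
∫_{-1}^{1} of each monomial x^k gives [2/(k+1) if k even, 0 if k odd]. Integrating term-by-term (or equivalently evaluating the antiderivative F(x) = -x^4 - 2*x^3/3 + 4*x^2 - 3*x at the endpoints):
  F(1) − F(−1) = -2/3 − (20/3) = -22/3.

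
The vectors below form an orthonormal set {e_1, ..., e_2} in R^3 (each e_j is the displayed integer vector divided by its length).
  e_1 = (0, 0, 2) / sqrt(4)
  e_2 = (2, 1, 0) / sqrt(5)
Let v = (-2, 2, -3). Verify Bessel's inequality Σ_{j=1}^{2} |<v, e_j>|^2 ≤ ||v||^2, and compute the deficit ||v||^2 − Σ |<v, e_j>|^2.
Σ |<v, e_j>|^2 = 49/5; ||v||^2 = 17; deficit = 36/5

Write each e_j = u_j / sqrt(<u_j, u_j>) where u_j is the displayed integer vector. Then <v, e_j> = <v, u_j> / sqrt(<u_j, u_j>), so |<v, e_j>|^2 = <v, u_j>^2 / <u_j, u_j>.
Coefficients: <v, e_1> = -6/sqrt(4), <v, e_2> = -2/sqrt(5).
Square and sum: Σ |<v, e_j>|^2 = 49/5.
Compute ||v||^2 = v·v = 17.
Deficit = 17 − 49/5 = 36/5 ≥ 0, confirming Bessel's inequality. (The deficit equals ||v − Σ <v,e_j> e_j||^2, the squared distance from v to span{e_j}.)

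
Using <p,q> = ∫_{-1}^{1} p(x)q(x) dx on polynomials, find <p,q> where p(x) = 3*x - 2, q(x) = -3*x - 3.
<p,q> = 6

Expand the product: p(x)·q(x) = -9*x^2 - 3*x + 6.
∫_{-1}^{1} of each monomial x^k gives [2/(k+1) if k even, 0 if k odd]. Integrating term-by-term (or equivalently evaluating the antiderivative F(x) = -3*x^3 - 3*x^2/2 + 6*x at the endpoints):
  F(1) − F(−1) = 3/2 − (-9/2) = 6.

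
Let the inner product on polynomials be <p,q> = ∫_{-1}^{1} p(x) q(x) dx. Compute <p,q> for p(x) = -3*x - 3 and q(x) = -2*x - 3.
<p,q> = 22

Expand the product: p(x)·q(x) = 6*x^2 + 15*x + 9.
∫_{-1}^{1} of each monomial x^k gives [2/(k+1) if k even, 0 if k odd]. Integrating term-by-term (or equivalently evaluating the antiderivative F(x) = 2*x^3 + 15*x^2/2 + 9*x at the endpoints):
  F(1) − F(−1) = 37/2 − (-7/2) = 22.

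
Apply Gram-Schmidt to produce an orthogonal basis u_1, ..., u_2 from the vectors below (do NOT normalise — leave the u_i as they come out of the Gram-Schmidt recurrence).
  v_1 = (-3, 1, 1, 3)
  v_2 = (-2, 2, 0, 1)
Orthogonal basis:
  u_1 = (-3, 1, 1, 3)
  u_2 = (-7/20, 29/20, -11/20, -13/20)

Apply the Gram-Schmidt recurrence
  u_1 = v_1
  u_i = v_i − Σ_{j<i} ((v_i · u_j) / (u_j · u_j)) · u_j.

Step by step this gives:
  u_1 = (-3, 1, 1, 3)
  u_2 = (-7/20, 29/20, -11/20, -13/20)

Orthogonality check:
  u_2 · u_1 = 0 (should be 0)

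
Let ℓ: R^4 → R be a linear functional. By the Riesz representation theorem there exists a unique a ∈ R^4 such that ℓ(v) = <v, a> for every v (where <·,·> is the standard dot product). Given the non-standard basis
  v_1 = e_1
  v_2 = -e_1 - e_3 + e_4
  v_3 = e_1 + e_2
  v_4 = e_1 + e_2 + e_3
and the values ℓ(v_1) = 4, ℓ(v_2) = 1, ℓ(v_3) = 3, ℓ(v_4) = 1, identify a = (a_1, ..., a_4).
a = (4, -1, -2, 3)

Write a = (a_1, ..., a_4) in the standard basis. For each basis vector v_i, ℓ(v_i) = <v_i, a> is a linear equation in the a_j's. Collect the n equations into a matrix system V a = ℓ, where row i of V is v_i (expressed in the standard basis). Since V is invertible (lower-triangular with 1s on the diagonal, up to permutation), solve by back-substitution:
  V =
[[1, 0, 0, 0],
 [-1, 0, -1, 1],
 [1, 1, 0, 0],
 [1, 1, 1, 0]]
  V a = (4, 1, 3, 1)
Solving gives a = (4, -1, -2, 3).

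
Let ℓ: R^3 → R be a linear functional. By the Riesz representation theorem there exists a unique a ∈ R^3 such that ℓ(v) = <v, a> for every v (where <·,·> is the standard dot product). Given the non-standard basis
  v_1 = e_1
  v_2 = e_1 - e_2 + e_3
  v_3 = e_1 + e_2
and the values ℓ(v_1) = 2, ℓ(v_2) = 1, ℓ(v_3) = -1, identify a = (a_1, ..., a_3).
a = (2, -3, -4)

Write a = (a_1, ..., a_3) in the standard basis. For each basis vector v_i, ℓ(v_i) = <v_i, a> is a linear equation in the a_j's. Collect the n equations into a matrix system V a = ℓ, where row i of V is v_i (expressed in the standard basis). Since V is invertible (lower-triangular with 1s on the diagonal, up to permutation), solve by back-substitution:
  V =
[[1, 0, 0],
 [1, -1, 1],
 [1, 1, 0]]
  V a = (2, 1, -1)
Solving gives a = (2, -3, -4).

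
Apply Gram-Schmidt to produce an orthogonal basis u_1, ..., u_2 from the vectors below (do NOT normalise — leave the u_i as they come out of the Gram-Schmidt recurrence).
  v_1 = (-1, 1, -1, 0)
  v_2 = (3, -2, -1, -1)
Orthogonal basis:
  u_1 = (-1, 1, -1, 0)
  u_2 = (5/3, -2/3, -7/3, -1)

Apply the Gram-Schmidt recurrence
  u_1 = v_1
  u_i = v_i − Σ_{j<i} ((v_i · u_j) / (u_j · u_j)) · u_j.

Step by step this gives:
  u_1 = (-1, 1, -1, 0)
  u_2 = (5/3, -2/3, -7/3, -1)

Orthogonality check:
  u_2 · u_1 = 0 (should be 0)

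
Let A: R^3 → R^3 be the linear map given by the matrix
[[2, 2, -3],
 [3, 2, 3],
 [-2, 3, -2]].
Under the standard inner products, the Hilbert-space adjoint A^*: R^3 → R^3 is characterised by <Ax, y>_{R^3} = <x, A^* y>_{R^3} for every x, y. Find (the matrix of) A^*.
A^* = A^T =
[[2, 3, -2],
 [2, 2, 3],
 [-3, 3, -2]]

For real matrices with standard dot products, the defining identity <Ax, y> = <x, A^* y> gives (Ax)^T y = x^T (A^*) y, i.e. x^T A^T y = x^T (A^*) y. Since this holds for all x, y, we must have A^* = A^T. Therefore
A^* =
[[2, 3, -2],
 [2, 2, 3],
 [-3, 3, -2]].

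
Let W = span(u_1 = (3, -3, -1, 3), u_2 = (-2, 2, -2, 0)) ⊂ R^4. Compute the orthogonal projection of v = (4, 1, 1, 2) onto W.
proj_W(v) = (108/59, -108/59, 20/59, 66/59)

Set up U = [u_1 | ... | u_2] ∈ R^(4×2). The projector onto W = col(U) is P = U (U^T U)^(-1) U^T.
Compute U^T U =
  [28, -10]
  [-10, 12],
and U^T v = (14, -8).
Solve U^T U · c = U^T v for the coefficients: c = (22/59, -21/59). The projection is proj_W(v) = U c.
Check: (v - proj_W(v)) · u_1 = 0  (should be 0).
Check: (v - proj_W(v)) · u_2 = 0  (should be 0).
Result: proj_W(v) = (108/59, -108/59, 20/59, 66/59).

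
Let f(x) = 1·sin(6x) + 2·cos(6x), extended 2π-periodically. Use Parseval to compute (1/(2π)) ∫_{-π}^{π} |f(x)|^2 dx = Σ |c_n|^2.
Σ |c_n|^2 = 5/2

Expand |f|^2 and use orthogonality of {sin(nx), cos(mx)} on [-π, π]:
  ∫_{-π}^{π} sin(nx)^2 dx = π, ∫ cos(mx)^2 dx = π, and cross terms integrate to 0.
So ∫_{-π}^{π} f(x)^2 dx = 1^2 · π + 2^2 · π = (1 + 4)π.
Divide by 2π: (1 + 4)/2 = 5/2.
By Parseval, this equals Σ |c_n|^2.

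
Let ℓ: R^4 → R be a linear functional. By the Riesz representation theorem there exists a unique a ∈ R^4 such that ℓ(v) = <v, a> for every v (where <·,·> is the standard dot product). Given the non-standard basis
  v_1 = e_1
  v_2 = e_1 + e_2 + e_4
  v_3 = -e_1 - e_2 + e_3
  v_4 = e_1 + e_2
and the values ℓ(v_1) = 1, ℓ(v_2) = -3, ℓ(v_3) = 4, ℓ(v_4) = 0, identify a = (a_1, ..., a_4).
a = (1, -1, 4, -3)

Write a = (a_1, ..., a_4) in the standard basis. For each basis vector v_i, ℓ(v_i) = <v_i, a> is a linear equation in the a_j's. Collect the n equations into a matrix system V a = ℓ, where row i of V is v_i (expressed in the standard basis). Since V is invertible (lower-triangular with 1s on the diagonal, up to permutation), solve by back-substitution:
  V =
[[1, 0, 0, 0],
 [1, 1, 0, 1],
 [-1, -1, 1, 0],
 [1, 1, 0, 0]]
  V a = (1, -3, 4, 0)
Solving gives a = (1, -1, 4, -3).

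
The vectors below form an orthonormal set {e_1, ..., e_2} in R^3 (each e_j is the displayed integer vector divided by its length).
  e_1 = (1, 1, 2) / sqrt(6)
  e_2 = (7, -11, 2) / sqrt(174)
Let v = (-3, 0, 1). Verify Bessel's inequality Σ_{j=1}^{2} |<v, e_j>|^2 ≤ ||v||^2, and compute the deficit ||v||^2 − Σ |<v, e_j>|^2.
Σ |<v, e_j>|^2 = 65/29; ||v||^2 = 10; deficit = 225/29

Write each e_j = u_j / sqrt(<u_j, u_j>) where u_j is the displayed integer vector. Then <v, e_j> = <v, u_j> / sqrt(<u_j, u_j>), so |<v, e_j>|^2 = <v, u_j>^2 / <u_j, u_j>.
Coefficients: <v, e_1> = -1/sqrt(6), <v, e_2> = -19/sqrt(174).
Square and sum: Σ |<v, e_j>|^2 = 65/29.
Compute ||v||^2 = v·v = 10.
Deficit = 10 − 65/29 = 225/29 ≥ 0, confirming Bessel's inequality. (The deficit equals ||v − Σ <v,e_j> e_j||^2, the squared distance from v to span{e_j}.)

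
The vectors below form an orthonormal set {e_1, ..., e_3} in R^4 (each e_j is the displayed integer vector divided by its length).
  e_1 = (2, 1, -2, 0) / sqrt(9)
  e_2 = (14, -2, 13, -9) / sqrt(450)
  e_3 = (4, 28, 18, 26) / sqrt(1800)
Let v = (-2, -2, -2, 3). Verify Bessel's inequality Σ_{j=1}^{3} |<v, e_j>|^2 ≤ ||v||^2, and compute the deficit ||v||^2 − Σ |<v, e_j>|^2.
Σ |<v, e_j>|^2 = 125/9; ||v||^2 = 21; deficit = 64/9

Write each e_j = u_j / sqrt(<u_j, u_j>) where u_j is the displayed integer vector. Then <v, e_j> = <v, u_j> / sqrt(<u_j, u_j>), so |<v, e_j>|^2 = <v, u_j>^2 / <u_j, u_j>.
Coefficients: <v, e_1> = -2/sqrt(9), <v, e_2> = -77/sqrt(450), <v, e_3> = -22/sqrt(1800).
Square and sum: Σ |<v, e_j>|^2 = 125/9.
Compute ||v||^2 = v·v = 21.
Deficit = 21 − 125/9 = 64/9 ≥ 0, confirming Bessel's inequality. (The deficit equals ||v − Σ <v,e_j> e_j||^2, the squared distance from v to span{e_j}.)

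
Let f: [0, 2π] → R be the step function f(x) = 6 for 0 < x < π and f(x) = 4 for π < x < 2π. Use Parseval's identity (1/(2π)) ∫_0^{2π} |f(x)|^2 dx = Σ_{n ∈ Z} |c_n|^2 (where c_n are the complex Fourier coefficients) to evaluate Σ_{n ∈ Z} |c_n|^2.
Σ |c_n|^2 = 26

Parseval equates the L^2 energy of f (normalised by 1/(2π)) with the ℓ^2 sum of its Fourier coefficients: (1/(2π)) ∫_0^{2π} |f|^2 = Σ |c_n|^2.
Compute the left side: (1/(2π)) [∫_0^π 6^2 dx + ∫_π^{2π} 4^2 dx] = (1/(2π)) · (36π + 16π) = (36 + 16)/2 = 26.
So Σ_{n ∈ Z} |c_n|^2 = 26.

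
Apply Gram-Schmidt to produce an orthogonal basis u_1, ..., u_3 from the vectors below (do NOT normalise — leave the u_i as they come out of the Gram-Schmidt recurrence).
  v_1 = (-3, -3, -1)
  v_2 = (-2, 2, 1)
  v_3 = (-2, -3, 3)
Orthogonal basis:
  u_1 = (-3, -3, -1)
  u_2 = (-41/19, 35/19, 18/19)
  u_3 = (49/170, -49/34, 294/85)

Apply the Gram-Schmidt recurrence
  u_1 = v_1
  u_i = v_i − Σ_{j<i} ((v_i · u_j) / (u_j · u_j)) · u_j.

Step by step this gives:
  u_1 = (-3, -3, -1)
  u_2 = (-41/19, 35/19, 18/19)
  u_3 = (49/170, -49/34, 294/85)

Orthogonality check:
  u_2 · u_1 = 0 (should be 0)
  u_3 · u_1 = 0 (should be 0)
  u_3 · u_2 = 0 (should be 0)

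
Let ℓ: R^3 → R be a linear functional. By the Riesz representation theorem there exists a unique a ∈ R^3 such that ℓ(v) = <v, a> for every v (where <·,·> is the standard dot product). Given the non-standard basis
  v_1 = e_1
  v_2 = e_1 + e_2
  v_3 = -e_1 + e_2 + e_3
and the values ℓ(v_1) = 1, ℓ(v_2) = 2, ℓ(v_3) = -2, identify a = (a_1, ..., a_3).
a = (1, 1, -2)

Write a = (a_1, ..., a_3) in the standard basis. For each basis vector v_i, ℓ(v_i) = <v_i, a> is a linear equation in the a_j's. Collect the n equations into a matrix system V a = ℓ, where row i of V is v_i (expressed in the standard basis). Since V is invertible (lower-triangular with 1s on the diagonal, up to permutation), solve by back-substitution:
  V =
[[1, 0, 0],
 [1, 1, 0],
 [-1, 1, 1]]
  V a = (1, 2, -2)
Solving gives a = (1, 1, -2).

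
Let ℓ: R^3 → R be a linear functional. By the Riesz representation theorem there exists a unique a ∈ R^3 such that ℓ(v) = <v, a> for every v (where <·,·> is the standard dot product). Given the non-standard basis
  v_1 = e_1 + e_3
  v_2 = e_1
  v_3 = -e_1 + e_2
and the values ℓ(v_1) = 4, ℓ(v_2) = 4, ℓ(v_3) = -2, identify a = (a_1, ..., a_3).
a = (4, 2, 0)

Write a = (a_1, ..., a_3) in the standard basis. For each basis vector v_i, ℓ(v_i) = <v_i, a> is a linear equation in the a_j's. Collect the n equations into a matrix system V a = ℓ, where row i of V is v_i (expressed in the standard basis). Since V is invertible (lower-triangular with 1s on the diagonal, up to permutation), solve by back-substitution:
  V =
[[1, 0, 1],
 [1, 0, 0],
 [-1, 1, 0]]
  V a = (4, 4, -2)
Solving gives a = (4, 2, 0).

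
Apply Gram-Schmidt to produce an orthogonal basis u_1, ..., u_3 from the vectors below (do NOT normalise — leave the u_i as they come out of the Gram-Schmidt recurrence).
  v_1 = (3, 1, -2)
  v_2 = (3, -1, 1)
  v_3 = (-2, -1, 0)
Orthogonal basis:
  u_1 = (3, 1, -2)
  u_2 = (12/7, -10/7, 13/7)
  u_3 = (-11/118, -99/118, -33/59)

Apply the Gram-Schmidt recurrence
  u_1 = v_1
  u_i = v_i − Σ_{j<i} ((v_i · u_j) / (u_j · u_j)) · u_j.

Step by step this gives:
  u_1 = (3, 1, -2)
  u_2 = (12/7, -10/7, 13/7)
  u_3 = (-11/118, -99/118, -33/59)

Orthogonality check:
  u_2 · u_1 = 0 (should be 0)
  u_3 · u_1 = 0 (should be 0)
  u_3 · u_2 = 0 (should be 0)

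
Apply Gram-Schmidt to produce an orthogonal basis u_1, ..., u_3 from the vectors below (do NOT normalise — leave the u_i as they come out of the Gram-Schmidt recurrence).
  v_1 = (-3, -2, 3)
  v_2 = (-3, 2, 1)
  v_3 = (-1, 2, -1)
Orthogonal basis:
  u_1 = (-3, -2, 3)
  u_2 = (-21/11, 30/11, -1/11)
  u_3 = (-16/61, -12/61, -24/61)

Apply the Gram-Schmidt recurrence
  u_1 = v_1
  u_i = v_i − Σ_{j<i} ((v_i · u_j) / (u_j · u_j)) · u_j.

Step by step this gives:
  u_1 = (-3, -2, 3)
  u_2 = (-21/11, 30/11, -1/11)
  u_3 = (-16/61, -12/61, -24/61)

Orthogonality check:
  u_2 · u_1 = 0 (should be 0)
  u_3 · u_1 = 0 (should be 0)
  u_3 · u_2 = 0 (should be 0)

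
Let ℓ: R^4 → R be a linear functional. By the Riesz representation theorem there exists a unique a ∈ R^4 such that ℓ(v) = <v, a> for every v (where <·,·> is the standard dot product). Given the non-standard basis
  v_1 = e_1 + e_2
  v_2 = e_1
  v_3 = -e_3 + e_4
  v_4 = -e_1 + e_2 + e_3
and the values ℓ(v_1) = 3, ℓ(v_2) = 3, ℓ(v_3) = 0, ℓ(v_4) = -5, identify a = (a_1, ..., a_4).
a = (3, 0, -2, -2)

Write a = (a_1, ..., a_4) in the standard basis. For each basis vector v_i, ℓ(v_i) = <v_i, a> is a linear equation in the a_j's. Collect the n equations into a matrix system V a = ℓ, where row i of V is v_i (expressed in the standard basis). Since V is invertible (lower-triangular with 1s on the diagonal, up to permutation), solve by back-substitution:
  V =
[[1, 1, 0, 0],
 [1, 0, 0, 0],
 [0, 0, -1, 1],
 [-1, 1, 1, 0]]
  V a = (3, 3, 0, -5)
Solving gives a = (3, 0, -2, -2).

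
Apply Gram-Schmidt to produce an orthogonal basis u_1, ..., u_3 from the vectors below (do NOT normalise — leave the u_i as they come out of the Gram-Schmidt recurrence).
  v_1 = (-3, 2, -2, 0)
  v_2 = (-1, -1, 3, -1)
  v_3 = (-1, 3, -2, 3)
Orthogonal basis:
  u_1 = (-3, 2, -2, 0)
  u_2 = (-32/17, -7/17, 41/17, -1)
  u_3 = (2/179, 213/179, 210/179, 415/179)

Apply the Gram-Schmidt recurrence
  u_1 = v_1
  u_i = v_i − Σ_{j<i} ((v_i · u_j) / (u_j · u_j)) · u_j.

Step by step this gives:
  u_1 = (-3, 2, -2, 0)
  u_2 = (-32/17, -7/17, 41/17, -1)
  u_3 = (2/179, 213/179, 210/179, 415/179)

Orthogonality check:
  u_2 · u_1 = 0 (should be 0)
  u_3 · u_1 = 0 (should be 0)
  u_3 · u_2 = 0 (should be 0)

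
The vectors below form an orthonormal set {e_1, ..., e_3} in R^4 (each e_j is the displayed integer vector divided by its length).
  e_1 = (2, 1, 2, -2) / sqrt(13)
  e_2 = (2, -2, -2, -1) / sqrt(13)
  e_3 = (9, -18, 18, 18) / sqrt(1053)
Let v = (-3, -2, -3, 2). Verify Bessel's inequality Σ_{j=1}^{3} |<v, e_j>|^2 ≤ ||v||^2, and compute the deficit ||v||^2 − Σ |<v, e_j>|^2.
Σ |<v, e_j>|^2 = 329/13; ||v||^2 = 26; deficit = 9/13

Write each e_j = u_j / sqrt(<u_j, u_j>) where u_j is the displayed integer vector. Then <v, e_j> = <v, u_j> / sqrt(<u_j, u_j>), so |<v, e_j>|^2 = <v, u_j>^2 / <u_j, u_j>.
Coefficients: <v, e_1> = -18/sqrt(13), <v, e_2> = 2/sqrt(13), <v, e_3> = -9/sqrt(1053).
Square and sum: Σ |<v, e_j>|^2 = 329/13.
Compute ||v||^2 = v·v = 26.
Deficit = 26 − 329/13 = 9/13 ≥ 0, confirming Bessel's inequality. (The deficit equals ||v − Σ <v,e_j> e_j||^2, the squared distance from v to span{e_j}.)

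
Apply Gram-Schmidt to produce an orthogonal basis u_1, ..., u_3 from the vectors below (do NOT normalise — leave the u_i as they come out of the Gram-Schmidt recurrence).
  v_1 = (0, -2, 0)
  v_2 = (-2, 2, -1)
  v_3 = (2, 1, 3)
Orthogonal basis:
  u_1 = (0, -2, 0)
  u_2 = (-2, 0, -1)
  u_3 = (-4/5, 0, 8/5)

Apply the Gram-Schmidt recurrence
  u_1 = v_1
  u_i = v_i − Σ_{j<i} ((v_i · u_j) / (u_j · u_j)) · u_j.

Step by step this gives:
  u_1 = (0, -2, 0)
  u_2 = (-2, 0, -1)
  u_3 = (-4/5, 0, 8/5)

Orthogonality check:
  u_2 · u_1 = 0 (should be 0)
  u_3 · u_1 = 0 (should be 0)
  u_3 · u_2 = 0 (should be 0)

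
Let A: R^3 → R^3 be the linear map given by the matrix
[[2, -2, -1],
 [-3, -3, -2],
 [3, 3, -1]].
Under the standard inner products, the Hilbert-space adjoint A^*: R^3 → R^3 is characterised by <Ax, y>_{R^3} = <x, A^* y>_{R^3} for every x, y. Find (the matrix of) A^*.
A^* = A^T =
[[2, -3, 3],
 [-2, -3, 3],
 [-1, -2, -1]]

For real matrices with standard dot products, the defining identity <Ax, y> = <x, A^* y> gives (Ax)^T y = x^T (A^*) y, i.e. x^T A^T y = x^T (A^*) y. Since this holds for all x, y, we must have A^* = A^T. Therefore
A^* =
[[2, -3, 3],
 [-2, -3, 3],
 [-1, -2, -1]].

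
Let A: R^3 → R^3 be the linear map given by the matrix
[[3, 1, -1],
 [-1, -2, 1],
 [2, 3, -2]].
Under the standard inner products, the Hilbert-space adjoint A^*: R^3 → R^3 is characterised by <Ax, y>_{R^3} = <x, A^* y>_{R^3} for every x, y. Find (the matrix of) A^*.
A^* = A^T =
[[3, -1, 2],
 [1, -2, 3],
 [-1, 1, -2]]

For real matrices with standard dot products, the defining identity <Ax, y> = <x, A^* y> gives (Ax)^T y = x^T (A^*) y, i.e. x^T A^T y = x^T (A^*) y. Since this holds for all x, y, we must have A^* = A^T. Therefore
A^* =
[[3, -1, 2],
 [1, -2, 3],
 [-1, 1, -2]].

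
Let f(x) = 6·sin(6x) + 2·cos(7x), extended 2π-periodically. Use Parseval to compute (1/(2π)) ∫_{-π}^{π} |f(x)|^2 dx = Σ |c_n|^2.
Σ |c_n|^2 = 20

Expand |f|^2 and use orthogonality of {sin(nx), cos(mx)} on [-π, π]:
  ∫_{-π}^{π} sin(nx)^2 dx = π, ∫ cos(mx)^2 dx = π, and cross terms integrate to 0.
So ∫_{-π}^{π} f(x)^2 dx = 6^2 · π + 2^2 · π = (36 + 4)π.
Divide by 2π: (36 + 4)/2 = 20.
By Parseval, this equals Σ |c_n|^2.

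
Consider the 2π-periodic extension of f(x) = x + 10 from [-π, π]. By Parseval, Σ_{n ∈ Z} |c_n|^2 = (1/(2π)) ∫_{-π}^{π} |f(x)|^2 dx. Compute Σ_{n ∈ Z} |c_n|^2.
Σ |c_n|^2 = π^2/3 + 100

Expand and integrate term by term over [-π, π]:
  ∫ (x)^2 dx = 1·(2π^3/3); ∫ 2·1·(10)·x dx = 0 (odd integrand); ∫ 10^2 dx = 100·2π.
So (1/(2π)) ∫_{-π}^{π} (x + 10)^2 dx = 1π^2/3 + 100 = π^2/3 + 100.
Parseval ⇒ Σ |c_n|^2 = π^2/3 + 100.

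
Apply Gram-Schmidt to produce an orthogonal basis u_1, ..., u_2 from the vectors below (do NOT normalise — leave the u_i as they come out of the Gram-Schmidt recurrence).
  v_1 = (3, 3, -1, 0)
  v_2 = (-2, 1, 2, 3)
Orthogonal basis:
  u_1 = (3, 3, -1, 0)
  u_2 = (-23/19, 34/19, 33/19, 3)

Apply the Gram-Schmidt recurrence
  u_1 = v_1
  u_i = v_i − Σ_{j<i} ((v_i · u_j) / (u_j · u_j)) · u_j.

Step by step this gives:
  u_1 = (3, 3, -1, 0)
  u_2 = (-23/19, 34/19, 33/19, 3)

Orthogonality check:
  u_2 · u_1 = 0 (should be 0)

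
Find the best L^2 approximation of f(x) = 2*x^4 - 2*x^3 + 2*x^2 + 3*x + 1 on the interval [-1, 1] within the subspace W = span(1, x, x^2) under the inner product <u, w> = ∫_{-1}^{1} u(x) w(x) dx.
g(x) = 26*x^2/7 + 9*x/5 + 29/35

The best approximation g ∈ W is the orthogonal projection of f onto W. Writing g = a_0 + a_1 x + a_2 x^2, the coefficients solve the normal equations G · a = b where
  G_{ij} = <φ_i, φ_j> and b_i = <f, φ_i>, with φ_0 = 1, φ_1 = x, φ_2 = x^2.
G =
  [2, 0, 2/3]
  [0, 2/3, 0]
  [2/3, 0, 2/5],
b = (62/15, 6/5, 214/105).
Solving gives a_0 = 29/35, a_1 = 9/5, a_2 = 26/7, so
  g(x) = 26*x^2/7 + 9*x/5 + 29/35.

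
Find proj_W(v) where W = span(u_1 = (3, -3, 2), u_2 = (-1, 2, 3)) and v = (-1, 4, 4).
proj_W(v) = (-42/23, 987/299, 1253/299)

Set up U = [u_1 | ... | u_2] ∈ R^(3×2). The projector onto W = col(U) is P = U (U^T U)^(-1) U^T.
Compute U^T U =
  [22, -3]
  [-3, 14],
and U^T v = (-7, 21).
Solve U^T U · c = U^T v for the coefficients: c = (-35/299, 441/299). The projection is proj_W(v) = U c.
Check: (v - proj_W(v)) · u_1 = 0  (should be 0).
Check: (v - proj_W(v)) · u_2 = 0  (should be 0).
Result: proj_W(v) = (-42/23, 987/299, 1253/299).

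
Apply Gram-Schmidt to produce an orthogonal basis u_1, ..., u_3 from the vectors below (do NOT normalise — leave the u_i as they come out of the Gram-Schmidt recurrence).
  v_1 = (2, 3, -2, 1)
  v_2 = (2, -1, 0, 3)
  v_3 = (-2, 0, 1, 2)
Orthogonal basis:
  u_1 = (2, 3, -2, 1)
  u_2 = (14/9, -5/3, 4/9, 25/9)
  u_3 = (-112/59, 61/59, 27/59, 95/59)

Apply the Gram-Schmidt recurrence
  u_1 = v_1
  u_i = v_i − Σ_{j<i} ((v_i · u_j) / (u_j · u_j)) · u_j.

Step by step this gives:
  u_1 = (2, 3, -2, 1)
  u_2 = (14/9, -5/3, 4/9, 25/9)
  u_3 = (-112/59, 61/59, 27/59, 95/59)

Orthogonality check:
  u_2 · u_1 = 0 (should be 0)
  u_3 · u_1 = 0 (should be 0)
  u_3 · u_2 = 0 (should be 0)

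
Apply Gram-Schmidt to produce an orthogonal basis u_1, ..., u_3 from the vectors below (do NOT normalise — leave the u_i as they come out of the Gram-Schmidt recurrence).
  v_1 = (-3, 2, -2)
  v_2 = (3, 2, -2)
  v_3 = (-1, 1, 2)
Orthogonal basis:
  u_1 = (-3, 2, -2)
  u_2 = (48/17, 36/17, -36/17)
  u_3 = (0, 3/2, 3/2)

Apply the Gram-Schmidt recurrence
  u_1 = v_1
  u_i = v_i − Σ_{j<i} ((v_i · u_j) / (u_j · u_j)) · u_j.

Step by step this gives:
  u_1 = (-3, 2, -2)
  u_2 = (48/17, 36/17, -36/17)
  u_3 = (0, 3/2, 3/2)

Orthogonality check:
  u_2 · u_1 = 0 (should be 0)
  u_3 · u_1 = 0 (should be 0)
  u_3 · u_2 = 0 (should be 0)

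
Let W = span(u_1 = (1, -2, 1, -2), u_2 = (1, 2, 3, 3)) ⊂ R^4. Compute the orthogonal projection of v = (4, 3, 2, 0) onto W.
proj_W(v) = (128/97, 64/97, 288/97, 144/97)

Set up U = [u_1 | ... | u_2] ∈ R^(4×2). The projector onto W = col(U) is P = U (U^T U)^(-1) U^T.
Compute U^T U =
  [10, -6]
  [-6, 23],
and U^T v = (0, 16).
Solve U^T U · c = U^T v for the coefficients: c = (48/97, 80/97). The projection is proj_W(v) = U c.
Check: (v - proj_W(v)) · u_1 = 0  (should be 0).
Check: (v - proj_W(v)) · u_2 = 0  (should be 0).
Result: proj_W(v) = (128/97, 64/97, 288/97, 144/97).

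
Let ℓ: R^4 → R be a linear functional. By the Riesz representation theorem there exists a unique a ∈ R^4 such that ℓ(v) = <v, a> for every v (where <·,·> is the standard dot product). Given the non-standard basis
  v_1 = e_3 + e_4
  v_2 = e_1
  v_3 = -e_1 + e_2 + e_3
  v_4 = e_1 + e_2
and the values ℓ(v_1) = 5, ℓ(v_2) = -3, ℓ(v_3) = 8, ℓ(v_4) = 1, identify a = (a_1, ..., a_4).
a = (-3, 4, 1, 4)

Write a = (a_1, ..., a_4) in the standard basis. For each basis vector v_i, ℓ(v_i) = <v_i, a> is a linear equation in the a_j's. Collect the n equations into a matrix system V a = ℓ, where row i of V is v_i (expressed in the standard basis). Since V is invertible (lower-triangular with 1s on the diagonal, up to permutation), solve by back-substitution:
  V =
[[0, 0, 1, 1],
 [1, 0, 0, 0],
 [-1, 1, 1, 0],
 [1, 1, 0, 0]]
  V a = (5, -3, 8, 1)
Solving gives a = (-3, 4, 1, 4).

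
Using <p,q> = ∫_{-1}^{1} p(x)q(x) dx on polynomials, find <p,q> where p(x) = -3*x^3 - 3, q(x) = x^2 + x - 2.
<p,q> = 44/5

Expand the product: p(x)·q(x) = -3*x^5 - 3*x^4 + 6*x^3 - 3*x^2 - 3*x + 6.
∫_{-1}^{1} of each monomial x^k gives [2/(k+1) if k even, 0 if k odd]. Integrating term-by-term (or equivalently evaluating the antiderivative F(x) = -x^6/2 - 3*x^5/5 + 3*x^4/2 - x^3 - 3*x^2/2 + 6*x at the endpoints):
  F(1) − F(−1) = 39/10 − (-49/10) = 44/5.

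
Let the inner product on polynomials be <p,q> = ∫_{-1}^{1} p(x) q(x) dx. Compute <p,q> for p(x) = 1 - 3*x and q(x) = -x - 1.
<p,q> = 0

Expand the product: p(x)·q(x) = 3*x^2 + 2*x - 1.
∫_{-1}^{1} of each monomial x^k gives [2/(k+1) if k even, 0 if k odd]. Integrating term-by-term (or equivalently evaluating the antiderivative F(x) = x^3 + x^2 - x at the endpoints):
  F(1) − F(−1) = 1 − (1) = 0.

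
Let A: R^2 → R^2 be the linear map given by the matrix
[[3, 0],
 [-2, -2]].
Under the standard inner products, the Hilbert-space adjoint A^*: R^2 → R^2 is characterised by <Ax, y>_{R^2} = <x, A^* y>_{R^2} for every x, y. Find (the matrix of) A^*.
A^* = A^T =
[[3, -2],
 [0, -2]]

For real matrices with standard dot products, the defining identity <Ax, y> = <x, A^* y> gives (Ax)^T y = x^T (A^*) y, i.e. x^T A^T y = x^T (A^*) y. Since this holds for all x, y, we must have A^* = A^T. Therefore
A^* =
[[3, -2],
 [0, -2]].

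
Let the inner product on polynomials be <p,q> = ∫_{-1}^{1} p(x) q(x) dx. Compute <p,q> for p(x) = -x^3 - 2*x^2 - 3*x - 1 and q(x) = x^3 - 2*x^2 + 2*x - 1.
<p,q> = -2/105

Expand the product: p(x)·q(x) = -x^6 - x^4 + 2*x^3 - 2*x^2 + x + 1.
∫_{-1}^{1} of each monomial x^k gives [2/(k+1) if k even, 0 if k odd]. Integrating term-by-term (or equivalently evaluating the antiderivative F(x) = -x^7/7 - x^5/5 + x^4/2 - 2*x^3/3 + x^2/2 + x at the endpoints):
  F(1) − F(−1) = 104/105 − (106/105) = -2/105.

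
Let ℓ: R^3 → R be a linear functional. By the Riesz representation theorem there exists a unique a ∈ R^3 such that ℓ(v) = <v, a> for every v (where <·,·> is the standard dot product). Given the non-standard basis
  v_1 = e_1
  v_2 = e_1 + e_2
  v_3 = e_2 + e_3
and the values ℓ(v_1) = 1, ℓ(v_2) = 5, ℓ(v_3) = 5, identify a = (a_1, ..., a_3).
a = (1, 4, 1)

Write a = (a_1, ..., a_3) in the standard basis. For each basis vector v_i, ℓ(v_i) = <v_i, a> is a linear equation in the a_j's. Collect the n equations into a matrix system V a = ℓ, where row i of V is v_i (expressed in the standard basis). Since V is invertible (lower-triangular with 1s on the diagonal, up to permutation), solve by back-substitution:
  V =
[[1, 0, 0],
 [1, 1, 0],
 [0, 1, 1]]
  V a = (1, 5, 5)
Solving gives a = (1, 4, 1).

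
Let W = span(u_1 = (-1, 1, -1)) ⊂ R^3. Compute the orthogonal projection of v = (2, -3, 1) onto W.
proj_W(v) = (2, -2, 2)

Set up U = [u_1 | ... | u_1] ∈ R^(3×1). The projector onto W = col(U) is P = U (U^T U)^(-1) U^T.
Compute U^T U =
  [3],
and U^T v = (-6).
Solve U^T U · c = U^T v for the coefficients: c = (-2). The projection is proj_W(v) = U c.
Check: (v - proj_W(v)) · u_1 = 0  (should be 0).
Result: proj_W(v) = (2, -2, 2).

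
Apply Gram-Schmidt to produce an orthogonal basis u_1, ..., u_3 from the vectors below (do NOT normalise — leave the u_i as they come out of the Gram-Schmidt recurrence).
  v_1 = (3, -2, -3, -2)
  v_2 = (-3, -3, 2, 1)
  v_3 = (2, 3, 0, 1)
Orthogonal basis:
  u_1 = (3, -2, -3, -2)
  u_2 = (-45/26, -50/13, 19/26, 2/13)
  u_3 = (44/53, -127/477, 172/477, 463/477)

Apply the Gram-Schmidt recurrence
  u_1 = v_1
  u_i = v_i − Σ_{j<i} ((v_i · u_j) / (u_j · u_j)) · u_j.

Step by step this gives:
  u_1 = (3, -2, -3, -2)
  u_2 = (-45/26, -50/13, 19/26, 2/13)
  u_3 = (44/53, -127/477, 172/477, 463/477)

Orthogonality check:
  u_2 · u_1 = 0 (should be 0)
  u_3 · u_1 = 0 (should be 0)
  u_3 · u_2 = 0 (should be 0)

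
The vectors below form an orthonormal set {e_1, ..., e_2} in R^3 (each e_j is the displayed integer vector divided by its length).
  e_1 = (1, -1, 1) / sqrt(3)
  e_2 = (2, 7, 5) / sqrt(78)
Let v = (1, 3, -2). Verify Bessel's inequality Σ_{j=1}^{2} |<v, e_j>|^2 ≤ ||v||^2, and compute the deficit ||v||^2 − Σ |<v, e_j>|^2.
Σ |<v, e_j>|^2 = 15/2; ||v||^2 = 14; deficit = 13/2

Write each e_j = u_j / sqrt(<u_j, u_j>) where u_j is the displayed integer vector. Then <v, e_j> = <v, u_j> / sqrt(<u_j, u_j>), so |<v, e_j>|^2 = <v, u_j>^2 / <u_j, u_j>.
Coefficients: <v, e_1> = -4/sqrt(3), <v, e_2> = 13/sqrt(78).
Square and sum: Σ |<v, e_j>|^2 = 15/2.
Compute ||v||^2 = v·v = 14.
Deficit = 14 − 15/2 = 13/2 ≥ 0, confirming Bessel's inequality. (The deficit equals ||v − Σ <v,e_j> e_j||^2, the squared distance from v to span{e_j}.)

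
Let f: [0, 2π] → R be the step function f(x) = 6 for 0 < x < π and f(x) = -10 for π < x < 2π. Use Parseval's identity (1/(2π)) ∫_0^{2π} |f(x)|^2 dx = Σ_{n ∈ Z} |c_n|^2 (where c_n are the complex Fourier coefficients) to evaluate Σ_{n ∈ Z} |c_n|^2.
Σ |c_n|^2 = 68

Parseval equates the L^2 energy of f (normalised by 1/(2π)) with the ℓ^2 sum of its Fourier coefficients: (1/(2π)) ∫_0^{2π} |f|^2 = Σ |c_n|^2.
Compute the left side: (1/(2π)) [∫_0^π 6^2 dx + ∫_π^{2π} (-10)^2 dx] = (1/(2π)) · (36π + 100π) = (36 + 100)/2 = 68.
So Σ_{n ∈ Z} |c_n|^2 = 68.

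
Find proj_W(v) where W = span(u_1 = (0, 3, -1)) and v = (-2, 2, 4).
proj_W(v) = (0, 3/5, -1/5)

Set up U = [u_1 | ... | u_1] ∈ R^(3×1). The projector onto W = col(U) is P = U (U^T U)^(-1) U^T.
Compute U^T U =
  [10],
and U^T v = (2).
Solve U^T U · c = U^T v for the coefficients: c = (1/5). The projection is proj_W(v) = U c.
Check: (v - proj_W(v)) · u_1 = 0  (should be 0).
Result: proj_W(v) = (0, 3/5, -1/5).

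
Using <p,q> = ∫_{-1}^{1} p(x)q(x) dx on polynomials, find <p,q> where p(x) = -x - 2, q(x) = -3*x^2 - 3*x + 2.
<p,q> = -2

Expand the product: p(x)·q(x) = 3*x^3 + 9*x^2 + 4*x - 4.
∫_{-1}^{1} of each monomial x^k gives [2/(k+1) if k even, 0 if k odd]. Integrating term-by-term (or equivalently evaluating the antiderivative F(x) = 3*x^4/4 + 3*x^3 + 2*x^2 - 4*x at the endpoints):
  F(1) − F(−1) = 7/4 − (15/4) = -2.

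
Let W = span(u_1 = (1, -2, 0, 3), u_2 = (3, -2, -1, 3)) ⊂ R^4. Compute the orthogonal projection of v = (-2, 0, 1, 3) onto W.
proj_W(v) = (-41/22, -15/11, 14/11, 45/22)

Set up U = [u_1 | ... | u_2] ∈ R^(4×2). The projector onto W = col(U) is P = U (U^T U)^(-1) U^T.
Compute U^T U =
  [14, 16]
  [16, 23],
and U^T v = (7, 2).
Solve U^T U · c = U^T v for the coefficients: c = (43/22, -14/11). The projection is proj_W(v) = U c.
Check: (v - proj_W(v)) · u_1 = 0  (should be 0).
Check: (v - proj_W(v)) · u_2 = 0  (should be 0).
Result: proj_W(v) = (-41/22, -15/11, 14/11, 45/22).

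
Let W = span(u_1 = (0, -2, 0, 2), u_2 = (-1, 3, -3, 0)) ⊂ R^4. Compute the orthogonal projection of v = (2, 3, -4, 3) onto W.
proj_W(v) = (-38/29, 57/29, -114/29, 57/29)

Set up U = [u_1 | ... | u_2] ∈ R^(4×2). The projector onto W = col(U) is P = U (U^T U)^(-1) U^T.
Compute U^T U =
  [8, -6]
  [-6, 19],
and U^T v = (0, 19).
Solve U^T U · c = U^T v for the coefficients: c = (57/58, 38/29). The projection is proj_W(v) = U c.
Check: (v - proj_W(v)) · u_1 = 0  (should be 0).
Check: (v - proj_W(v)) · u_2 = 0  (should be 0).
Result: proj_W(v) = (-38/29, 57/29, -114/29, 57/29).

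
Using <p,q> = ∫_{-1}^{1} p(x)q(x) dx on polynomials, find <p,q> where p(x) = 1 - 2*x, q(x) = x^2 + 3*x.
<p,q> = -10/3

Expand the product: p(x)·q(x) = -2*x^3 - 5*x^2 + 3*x.
∫_{-1}^{1} of each monomial x^k gives [2/(k+1) if k even, 0 if k odd]. Integrating term-by-term (or equivalently evaluating the antiderivative F(x) = -x^4/2 - 5*x^3/3 + 3*x^2/2 at the endpoints):
  F(1) − F(−1) = -2/3 − (8/3) = -10/3.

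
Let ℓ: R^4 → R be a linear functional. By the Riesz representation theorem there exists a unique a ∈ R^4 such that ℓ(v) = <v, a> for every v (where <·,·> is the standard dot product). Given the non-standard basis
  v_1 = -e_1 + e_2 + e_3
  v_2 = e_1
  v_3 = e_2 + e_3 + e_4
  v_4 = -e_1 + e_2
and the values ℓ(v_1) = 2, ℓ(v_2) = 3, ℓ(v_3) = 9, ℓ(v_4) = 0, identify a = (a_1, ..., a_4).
a = (3, 3, 2, 4)

Write a = (a_1, ..., a_4) in the standard basis. For each basis vector v_i, ℓ(v_i) = <v_i, a> is a linear equation in the a_j's. Collect the n equations into a matrix system V a = ℓ, where row i of V is v_i (expressed in the standard basis). Since V is invertible (lower-triangular with 1s on the diagonal, up to permutation), solve by back-substitution:
  V =
[[-1, 1, 1, 0],
 [1, 0, 0, 0],
 [0, 1, 1, 1],
 [-1, 1, 0, 0]]
  V a = (2, 3, 9, 0)
Solving gives a = (3, 3, 2, 4).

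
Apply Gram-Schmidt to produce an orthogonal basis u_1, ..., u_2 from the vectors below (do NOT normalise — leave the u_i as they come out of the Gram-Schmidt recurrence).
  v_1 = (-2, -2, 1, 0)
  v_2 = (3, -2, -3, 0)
Orthogonal basis:
  u_1 = (-2, -2, 1, 0)
  u_2 = (17/9, -28/9, -22/9, 0)

Apply the Gram-Schmidt recurrence
  u_1 = v_1
  u_i = v_i − Σ_{j<i} ((v_i · u_j) / (u_j · u_j)) · u_j.

Step by step this gives:
  u_1 = (-2, -2, 1, 0)
  u_2 = (17/9, -28/9, -22/9, 0)

Orthogonality check:
  u_2 · u_1 = 0 (should be 0)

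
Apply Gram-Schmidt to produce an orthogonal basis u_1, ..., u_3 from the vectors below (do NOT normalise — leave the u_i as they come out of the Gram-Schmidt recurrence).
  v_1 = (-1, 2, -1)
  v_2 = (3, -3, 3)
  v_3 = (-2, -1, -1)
Orthogonal basis:
  u_1 = (-1, 2, -1)
  u_2 = (1, 1, 1)
  u_3 = (-1/2, 0, 1/2)

Apply the Gram-Schmidt recurrence
  u_1 = v_1
  u_i = v_i − Σ_{j<i} ((v_i · u_j) / (u_j · u_j)) · u_j.

Step by step this gives:
  u_1 = (-1, 2, -1)
  u_2 = (1, 1, 1)
  u_3 = (-1/2, 0, 1/2)

Orthogonality check:
  u_2 · u_1 = 0 (should be 0)
  u_3 · u_1 = 0 (should be 0)
  u_3 · u_2 = 0 (should be 0)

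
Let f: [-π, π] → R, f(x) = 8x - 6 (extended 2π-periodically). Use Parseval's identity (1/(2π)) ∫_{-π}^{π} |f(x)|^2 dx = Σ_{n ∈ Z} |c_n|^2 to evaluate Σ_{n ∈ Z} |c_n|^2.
Σ |c_n|^2 = 64π^2/3 + 36

Expand and integrate term by term over [-π, π]:
  ∫ (8x)^2 dx = 64·(2π^3/3); ∫ 2·8·(-6)·x dx = 0 (odd integrand); ∫ (-6)^2 dx = 36·2π.
So (1/(2π)) ∫_{-π}^{π} (8x - 6)^2 dx = 64π^2/3 + 36 = 64π^2/3 + 36.
Parseval ⇒ Σ |c_n|^2 = 64π^2/3 + 36.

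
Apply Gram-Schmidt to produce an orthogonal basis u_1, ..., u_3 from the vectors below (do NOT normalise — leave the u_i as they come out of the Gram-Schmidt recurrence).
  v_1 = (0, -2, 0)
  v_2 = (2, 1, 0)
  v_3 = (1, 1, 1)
Orthogonal basis:
  u_1 = (0, -2, 0)
  u_2 = (2, 0, 0)
  u_3 = (0, 0, 1)

Apply the Gram-Schmidt recurrence
  u_1 = v_1
  u_i = v_i − Σ_{j<i} ((v_i · u_j) / (u_j · u_j)) · u_j.

Step by step this gives:
  u_1 = (0, -2, 0)
  u_2 = (2, 0, 0)
  u_3 = (0, 0, 1)

Orthogonality check:
  u_2 · u_1 = 0 (should be 0)
  u_3 · u_1 = 0 (should be 0)
  u_3 · u_2 = 0 (should be 0)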